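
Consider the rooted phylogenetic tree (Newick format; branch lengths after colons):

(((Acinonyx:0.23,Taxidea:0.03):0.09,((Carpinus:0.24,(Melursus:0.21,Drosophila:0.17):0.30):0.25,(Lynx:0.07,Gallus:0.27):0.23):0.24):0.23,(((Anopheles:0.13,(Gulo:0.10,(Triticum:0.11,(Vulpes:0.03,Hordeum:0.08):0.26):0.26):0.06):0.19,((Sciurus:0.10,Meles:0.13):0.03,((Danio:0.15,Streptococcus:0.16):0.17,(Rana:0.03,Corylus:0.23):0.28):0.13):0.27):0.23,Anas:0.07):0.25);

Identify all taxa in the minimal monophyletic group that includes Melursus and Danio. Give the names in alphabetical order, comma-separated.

Acinonyx, Anas, Anopheles, Carpinus, Corylus, Danio, Drosophila, Gallus, Gulo, Hordeum, Lynx, Meles, Melursus, Rana, Sciurus, Streptococcus, Taxidea, Triticum, Vulpes

Tracing Melursus: it sits inside (Melursus,Drosophila).
Tracing Danio: it sits inside (Danio,Streptococcus).
The smallest clade enclosing both is the whole tree (their MRCA is the root), so the answer is all 19 tips in alphabetical order.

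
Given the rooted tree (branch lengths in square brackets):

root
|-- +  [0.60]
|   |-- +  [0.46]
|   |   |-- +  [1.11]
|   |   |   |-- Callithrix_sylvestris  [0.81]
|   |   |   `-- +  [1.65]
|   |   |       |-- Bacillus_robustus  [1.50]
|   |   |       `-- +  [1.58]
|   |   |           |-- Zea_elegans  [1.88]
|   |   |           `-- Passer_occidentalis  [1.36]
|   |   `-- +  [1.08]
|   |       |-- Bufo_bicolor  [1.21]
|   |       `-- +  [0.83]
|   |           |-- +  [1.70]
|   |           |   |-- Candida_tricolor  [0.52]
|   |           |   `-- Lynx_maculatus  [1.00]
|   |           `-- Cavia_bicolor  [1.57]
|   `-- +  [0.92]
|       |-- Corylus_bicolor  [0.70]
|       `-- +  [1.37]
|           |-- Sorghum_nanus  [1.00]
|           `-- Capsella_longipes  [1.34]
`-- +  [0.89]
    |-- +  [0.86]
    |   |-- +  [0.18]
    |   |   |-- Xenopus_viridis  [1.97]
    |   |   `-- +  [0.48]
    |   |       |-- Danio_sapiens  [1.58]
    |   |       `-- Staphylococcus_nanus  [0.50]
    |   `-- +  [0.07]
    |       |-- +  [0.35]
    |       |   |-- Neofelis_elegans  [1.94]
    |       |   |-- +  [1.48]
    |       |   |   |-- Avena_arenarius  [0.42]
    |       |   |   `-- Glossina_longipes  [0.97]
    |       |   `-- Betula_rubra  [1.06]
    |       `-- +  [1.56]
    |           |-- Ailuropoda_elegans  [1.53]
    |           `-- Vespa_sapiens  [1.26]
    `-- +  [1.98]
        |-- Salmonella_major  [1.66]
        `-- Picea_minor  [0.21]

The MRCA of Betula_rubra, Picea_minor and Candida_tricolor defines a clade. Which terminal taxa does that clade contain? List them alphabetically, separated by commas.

Tracing Betula_rubra: it sits inside (Neofelis_elegans,(Avena_arenarius,Glossina_longipes),Betula_rubra).
Tracing Picea_minor: it sits inside (Salmonella_major,Picea_minor).
Tracing Candida_tricolor: it sits inside (Candida_tricolor,Lynx_maculatus).
The smallest clade enclosing all 3 is the whole tree (their MRCA is the root), so the answer is all 22 tips in alphabetical order.

Ailuropoda_elegans, Avena_arenarius, Bacillus_robustus, Betula_rubra, Bufo_bicolor, Callithrix_sylvestris, Candida_tricolor, Capsella_longipes, Cavia_bicolor, Corylus_bicolor, Danio_sapiens, Glossina_longipes, Lynx_maculatus, Neofelis_elegans, Passer_occidentalis, Picea_minor, Salmonella_major, Sorghum_nanus, Staphylococcus_nanus, Vespa_sapiens, Xenopus_viridis, Zea_elegans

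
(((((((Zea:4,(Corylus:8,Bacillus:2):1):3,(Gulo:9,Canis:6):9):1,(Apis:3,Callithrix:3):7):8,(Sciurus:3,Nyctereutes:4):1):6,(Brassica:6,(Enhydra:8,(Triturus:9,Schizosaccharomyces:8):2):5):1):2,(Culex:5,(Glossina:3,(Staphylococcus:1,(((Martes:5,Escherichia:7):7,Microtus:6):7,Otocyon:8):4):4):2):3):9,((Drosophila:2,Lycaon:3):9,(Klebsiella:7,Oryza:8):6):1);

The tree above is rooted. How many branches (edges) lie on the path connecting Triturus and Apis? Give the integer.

The MRCA of Triturus and Apis is the node subtending (((((Zea,(Corylus,Bacillus)),(Gulo,Canis)),(Apis,Callithrix)),(Sciurus,Nyctereutes)),(Brassica,(Enhydra,(Triturus,Schizosaccharomyces)))).
From Triturus up to that node: 4 branches. From Apis up to the same node: 4 branches. Total: 4 + 4 = 8.

8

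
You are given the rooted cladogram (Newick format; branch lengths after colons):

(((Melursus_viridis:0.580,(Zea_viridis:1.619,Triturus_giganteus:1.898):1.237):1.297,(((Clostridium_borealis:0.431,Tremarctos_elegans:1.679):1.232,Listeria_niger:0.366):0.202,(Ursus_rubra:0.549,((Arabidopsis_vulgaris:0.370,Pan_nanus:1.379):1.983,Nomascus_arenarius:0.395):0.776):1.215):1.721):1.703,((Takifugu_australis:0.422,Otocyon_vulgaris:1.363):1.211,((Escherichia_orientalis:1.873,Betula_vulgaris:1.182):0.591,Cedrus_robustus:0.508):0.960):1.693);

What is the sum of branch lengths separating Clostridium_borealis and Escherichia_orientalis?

The path runs Clostridium_borealis → … → MRCA → … → Escherichia_orientalis; the MRCA is the root of the tree.
Branch lengths along that path: 0.431 + 1.232 + 0.202 + 1.721 + 1.703 + 1.693 + 0.960 + 0.591 + 1.873 = 10.406.

10.406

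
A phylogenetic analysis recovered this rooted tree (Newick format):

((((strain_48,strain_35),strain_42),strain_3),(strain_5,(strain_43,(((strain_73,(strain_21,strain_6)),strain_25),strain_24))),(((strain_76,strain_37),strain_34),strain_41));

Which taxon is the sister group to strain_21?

strain_21 attaches to the tree at the node subtending (strain_21,strain_6).
The other lineage descending from that same node — the sister group — is the single tip strain_6.

strain_6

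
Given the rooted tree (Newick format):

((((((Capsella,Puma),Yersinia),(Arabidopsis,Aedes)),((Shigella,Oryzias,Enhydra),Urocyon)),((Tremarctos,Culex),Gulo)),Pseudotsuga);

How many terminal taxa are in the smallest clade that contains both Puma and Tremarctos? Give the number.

12

The MRCA of Puma and Tremarctos is the node subtending (((((Capsella,Puma),Yersinia),(Arabidopsis,Aedes)),((Shigella,Oryzias,Enhydra),Urocyon)),((Tremarctos,Culex),Gulo)).
That clade contains 12 terminal taxa: Aedes, Arabidopsis, Capsella, Culex, Enhydra, Gulo, Oryzias, Puma, Shigella, Tremarctos, Urocyon, Yersinia.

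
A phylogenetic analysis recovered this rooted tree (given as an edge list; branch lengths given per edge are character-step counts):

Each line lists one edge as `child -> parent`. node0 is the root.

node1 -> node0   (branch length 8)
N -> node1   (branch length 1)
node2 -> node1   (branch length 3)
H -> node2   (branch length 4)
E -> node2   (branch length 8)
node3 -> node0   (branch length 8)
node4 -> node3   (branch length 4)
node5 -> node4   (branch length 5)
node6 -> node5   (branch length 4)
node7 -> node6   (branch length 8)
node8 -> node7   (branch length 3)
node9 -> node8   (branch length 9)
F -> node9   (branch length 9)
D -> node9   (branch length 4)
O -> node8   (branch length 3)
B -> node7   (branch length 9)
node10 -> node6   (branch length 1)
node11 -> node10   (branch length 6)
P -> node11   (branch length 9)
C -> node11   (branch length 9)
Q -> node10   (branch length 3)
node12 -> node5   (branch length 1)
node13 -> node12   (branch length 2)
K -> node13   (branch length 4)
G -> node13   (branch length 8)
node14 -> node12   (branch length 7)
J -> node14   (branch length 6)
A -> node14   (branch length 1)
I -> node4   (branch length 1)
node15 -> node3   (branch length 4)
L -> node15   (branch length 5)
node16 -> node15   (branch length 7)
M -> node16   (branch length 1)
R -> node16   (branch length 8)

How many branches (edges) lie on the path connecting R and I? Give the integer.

The MRCA of R and I is the node subtending (((((((F,D),O),B),((P,C),Q)),((K,G),(J,A))),I),(L,(M,R))).
From R up to that node: 3 branches. From I up to the same node: 2 branches. Total: 3 + 2 = 5.

5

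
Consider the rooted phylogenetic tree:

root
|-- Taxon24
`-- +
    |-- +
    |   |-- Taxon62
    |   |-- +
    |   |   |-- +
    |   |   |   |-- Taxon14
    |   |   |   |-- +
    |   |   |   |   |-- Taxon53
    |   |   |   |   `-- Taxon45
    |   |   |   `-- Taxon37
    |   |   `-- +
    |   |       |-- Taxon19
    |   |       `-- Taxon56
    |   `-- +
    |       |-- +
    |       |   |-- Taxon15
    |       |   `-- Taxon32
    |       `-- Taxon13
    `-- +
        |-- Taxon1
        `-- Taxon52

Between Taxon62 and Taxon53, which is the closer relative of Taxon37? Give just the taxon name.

The MRCA of Taxon37 and Taxon53 subtends (Taxon14,(Taxon53,Taxon45),Taxon37) (4 taxa).
The MRCA of Taxon37 and Taxon62 subtends (Taxon62,((Taxon14,(Taxon53,Taxon45),Taxon37),(Taxon19,Taxon56)),((Taxon15,Taxon32),Taxon13)) (10 taxa).
The first is nested inside the second, so Taxon37 shares a more recent common ancestor with Taxon53.

Taxon53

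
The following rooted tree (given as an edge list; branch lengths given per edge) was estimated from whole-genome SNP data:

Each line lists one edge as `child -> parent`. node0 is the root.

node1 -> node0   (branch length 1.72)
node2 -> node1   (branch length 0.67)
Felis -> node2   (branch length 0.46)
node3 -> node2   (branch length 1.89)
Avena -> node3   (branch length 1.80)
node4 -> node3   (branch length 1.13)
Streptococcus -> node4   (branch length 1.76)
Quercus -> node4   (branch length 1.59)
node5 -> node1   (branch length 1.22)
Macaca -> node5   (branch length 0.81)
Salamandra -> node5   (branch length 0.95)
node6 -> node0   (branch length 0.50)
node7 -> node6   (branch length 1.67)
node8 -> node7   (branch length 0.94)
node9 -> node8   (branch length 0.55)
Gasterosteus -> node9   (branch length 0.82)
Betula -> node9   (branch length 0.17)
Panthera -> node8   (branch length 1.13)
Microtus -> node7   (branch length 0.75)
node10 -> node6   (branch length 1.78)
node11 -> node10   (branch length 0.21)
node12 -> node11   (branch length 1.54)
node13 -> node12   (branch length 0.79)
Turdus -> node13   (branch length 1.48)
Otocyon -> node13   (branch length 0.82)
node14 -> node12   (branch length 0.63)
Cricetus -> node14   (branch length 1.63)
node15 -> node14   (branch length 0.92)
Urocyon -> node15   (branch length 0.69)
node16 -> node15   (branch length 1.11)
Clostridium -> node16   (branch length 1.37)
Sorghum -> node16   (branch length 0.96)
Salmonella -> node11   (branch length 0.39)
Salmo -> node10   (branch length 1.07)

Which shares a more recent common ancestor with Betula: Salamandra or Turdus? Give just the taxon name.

Turdus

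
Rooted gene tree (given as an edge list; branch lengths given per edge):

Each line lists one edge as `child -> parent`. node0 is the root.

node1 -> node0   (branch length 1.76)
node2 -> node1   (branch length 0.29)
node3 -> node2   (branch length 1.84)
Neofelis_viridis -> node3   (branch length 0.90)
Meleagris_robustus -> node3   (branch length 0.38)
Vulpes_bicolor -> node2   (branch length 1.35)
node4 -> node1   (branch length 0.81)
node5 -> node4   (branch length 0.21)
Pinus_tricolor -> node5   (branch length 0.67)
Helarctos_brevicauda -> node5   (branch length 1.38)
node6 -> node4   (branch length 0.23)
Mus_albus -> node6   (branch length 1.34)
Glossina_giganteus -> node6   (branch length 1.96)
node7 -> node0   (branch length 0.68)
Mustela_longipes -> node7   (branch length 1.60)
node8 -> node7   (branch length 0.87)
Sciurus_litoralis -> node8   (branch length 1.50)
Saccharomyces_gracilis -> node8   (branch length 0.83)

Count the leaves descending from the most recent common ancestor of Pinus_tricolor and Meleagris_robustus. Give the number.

The MRCA of Pinus_tricolor and Meleagris_robustus is the node subtending (((Neofelis_viridis,Meleagris_robustus),Vulpes_bicolor),((Pinus_tricolor,Helarctos_brevicauda),(Mus_albus,Glossina_giganteus))).
That clade contains 7 terminal taxa: Glossina_giganteus, Helarctos_brevicauda, Meleagris_robustus, Mus_albus, Neofelis_viridis, Pinus_tricolor, Vulpes_bicolor.

7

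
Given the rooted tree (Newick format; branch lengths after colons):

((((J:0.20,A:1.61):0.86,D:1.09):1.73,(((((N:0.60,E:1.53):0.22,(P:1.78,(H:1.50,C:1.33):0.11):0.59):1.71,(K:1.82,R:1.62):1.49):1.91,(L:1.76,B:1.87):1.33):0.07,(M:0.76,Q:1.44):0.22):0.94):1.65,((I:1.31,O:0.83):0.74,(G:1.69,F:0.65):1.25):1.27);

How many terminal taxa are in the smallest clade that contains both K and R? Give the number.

2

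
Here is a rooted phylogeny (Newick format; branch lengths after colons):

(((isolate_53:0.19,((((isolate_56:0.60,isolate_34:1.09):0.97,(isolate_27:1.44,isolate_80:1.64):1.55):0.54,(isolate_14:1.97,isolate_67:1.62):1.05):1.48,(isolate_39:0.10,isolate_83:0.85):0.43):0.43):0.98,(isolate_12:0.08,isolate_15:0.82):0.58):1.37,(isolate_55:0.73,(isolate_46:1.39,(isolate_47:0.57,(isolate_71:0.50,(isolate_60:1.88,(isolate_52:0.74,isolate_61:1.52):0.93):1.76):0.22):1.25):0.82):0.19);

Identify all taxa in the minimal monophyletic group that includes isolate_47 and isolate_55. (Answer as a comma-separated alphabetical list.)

isolate_46, isolate_47, isolate_52, isolate_55, isolate_60, isolate_61, isolate_71

Tracing isolate_47: it sits inside (isolate_47,(isolate_71,(isolate_60,(isolate_52,isolate_61)))).
Tracing isolate_55: it sits inside (isolate_55,(isolate_46,(isolate_47,(isolate_71,(isolate_60,(isolate_52,isolate_61)))))).
The smallest clade enclosing both is (isolate_55,(isolate_46,(isolate_47,(isolate_71,(isolate_60,(isolate_52,isolate_61)))))); the answer is its 7 terminal taxa in alphabetical order.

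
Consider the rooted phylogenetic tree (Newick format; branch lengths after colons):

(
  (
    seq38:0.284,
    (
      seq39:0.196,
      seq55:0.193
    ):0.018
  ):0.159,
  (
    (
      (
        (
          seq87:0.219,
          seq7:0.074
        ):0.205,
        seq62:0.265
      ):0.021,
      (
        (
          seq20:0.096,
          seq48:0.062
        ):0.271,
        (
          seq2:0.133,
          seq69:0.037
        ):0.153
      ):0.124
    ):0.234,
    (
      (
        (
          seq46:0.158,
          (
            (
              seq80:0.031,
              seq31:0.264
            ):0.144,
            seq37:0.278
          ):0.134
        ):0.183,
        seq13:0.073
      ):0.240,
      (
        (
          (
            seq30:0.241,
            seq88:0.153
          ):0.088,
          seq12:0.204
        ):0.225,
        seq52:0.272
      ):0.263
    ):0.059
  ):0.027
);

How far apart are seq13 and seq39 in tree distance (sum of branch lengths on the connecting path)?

The path runs seq13 → … → MRCA → … → seq39; the MRCA is the root of the tree.
Branch lengths along that path: 0.073 + 0.240 + 0.059 + 0.027 + 0.159 + 0.018 + 0.196 = 0.772.

0.772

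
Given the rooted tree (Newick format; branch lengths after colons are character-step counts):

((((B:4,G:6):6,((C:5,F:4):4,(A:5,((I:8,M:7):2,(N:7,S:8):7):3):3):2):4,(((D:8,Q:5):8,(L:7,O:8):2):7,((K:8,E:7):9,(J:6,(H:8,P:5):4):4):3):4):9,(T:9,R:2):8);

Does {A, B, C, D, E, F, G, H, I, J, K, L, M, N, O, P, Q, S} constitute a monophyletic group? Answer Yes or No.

Yes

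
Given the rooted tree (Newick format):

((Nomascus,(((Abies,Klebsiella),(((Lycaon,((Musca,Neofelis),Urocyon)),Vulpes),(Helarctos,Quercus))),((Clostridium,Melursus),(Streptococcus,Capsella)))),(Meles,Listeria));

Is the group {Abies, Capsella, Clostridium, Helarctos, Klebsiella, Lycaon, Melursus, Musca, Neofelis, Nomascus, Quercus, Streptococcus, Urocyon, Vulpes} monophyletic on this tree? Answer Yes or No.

Yes

The most recent common ancestor of these taxa subtends (Nomascus,(((Abies,Klebsiella),(((Lycaon,((Musca,Neofelis),Urocyon)),Vulpes),(Helarctos,Quercus))),((Clostridium,Melursus),(Streptococcus,Capsella)))).
That clade has exactly 14 tips — every listed taxon and nothing else — so the group is monophyletic.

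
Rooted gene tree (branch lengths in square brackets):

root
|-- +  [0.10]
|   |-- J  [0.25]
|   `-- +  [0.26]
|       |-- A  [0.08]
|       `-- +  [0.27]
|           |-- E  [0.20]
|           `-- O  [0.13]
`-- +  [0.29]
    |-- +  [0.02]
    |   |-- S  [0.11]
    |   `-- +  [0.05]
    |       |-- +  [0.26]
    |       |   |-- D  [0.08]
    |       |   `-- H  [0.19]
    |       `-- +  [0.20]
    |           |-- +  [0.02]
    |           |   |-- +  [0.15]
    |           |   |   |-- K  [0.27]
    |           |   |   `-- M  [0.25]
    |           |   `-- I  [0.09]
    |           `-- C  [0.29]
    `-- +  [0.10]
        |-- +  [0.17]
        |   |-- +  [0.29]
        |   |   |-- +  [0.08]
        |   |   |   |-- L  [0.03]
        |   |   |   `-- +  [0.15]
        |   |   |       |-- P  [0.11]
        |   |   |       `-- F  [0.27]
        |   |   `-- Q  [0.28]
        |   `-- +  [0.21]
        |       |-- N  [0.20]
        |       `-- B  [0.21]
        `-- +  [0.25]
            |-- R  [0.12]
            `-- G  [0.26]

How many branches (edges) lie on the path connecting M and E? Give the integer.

The MRCA of M and E is the root of the tree.
From M up to that node: 7 branches. From E up to the same node: 4 branches. Total: 7 + 4 = 11.

11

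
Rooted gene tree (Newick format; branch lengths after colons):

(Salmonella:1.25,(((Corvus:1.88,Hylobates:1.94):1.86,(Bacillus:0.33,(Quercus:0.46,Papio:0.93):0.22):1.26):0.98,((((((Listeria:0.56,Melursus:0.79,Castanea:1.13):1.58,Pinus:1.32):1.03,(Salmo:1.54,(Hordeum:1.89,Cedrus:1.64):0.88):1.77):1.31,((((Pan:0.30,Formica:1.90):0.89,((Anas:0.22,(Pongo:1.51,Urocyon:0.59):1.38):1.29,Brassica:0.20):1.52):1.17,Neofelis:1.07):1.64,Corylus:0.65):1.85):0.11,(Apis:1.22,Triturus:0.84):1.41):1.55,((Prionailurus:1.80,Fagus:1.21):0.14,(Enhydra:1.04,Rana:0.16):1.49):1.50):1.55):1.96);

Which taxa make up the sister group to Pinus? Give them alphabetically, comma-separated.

Castanea, Listeria, Melursus

Pinus attaches to the tree at the node subtending ((Listeria,Melursus,Castanea),Pinus).
The other lineage descending from that same node — the sister group — is (Listeria,Melursus,Castanea); its 3 tips in alphabetical order are the answer.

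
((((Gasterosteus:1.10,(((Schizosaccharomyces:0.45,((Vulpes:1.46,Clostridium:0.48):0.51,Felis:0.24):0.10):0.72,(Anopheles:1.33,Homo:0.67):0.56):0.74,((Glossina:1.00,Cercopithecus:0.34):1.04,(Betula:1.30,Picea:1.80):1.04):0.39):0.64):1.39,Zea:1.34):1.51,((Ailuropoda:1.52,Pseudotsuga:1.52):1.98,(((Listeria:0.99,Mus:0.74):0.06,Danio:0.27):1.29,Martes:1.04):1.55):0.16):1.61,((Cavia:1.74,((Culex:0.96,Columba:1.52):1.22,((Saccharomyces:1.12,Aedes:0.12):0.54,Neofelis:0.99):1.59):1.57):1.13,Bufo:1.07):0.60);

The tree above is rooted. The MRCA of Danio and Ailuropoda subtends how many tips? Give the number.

6

The MRCA of Danio and Ailuropoda is the node subtending ((Ailuropoda,Pseudotsuga),(((Listeria,Mus),Danio),Martes)).
That clade contains 6 terminal taxa: Ailuropoda, Danio, Listeria, Martes, Mus, Pseudotsuga.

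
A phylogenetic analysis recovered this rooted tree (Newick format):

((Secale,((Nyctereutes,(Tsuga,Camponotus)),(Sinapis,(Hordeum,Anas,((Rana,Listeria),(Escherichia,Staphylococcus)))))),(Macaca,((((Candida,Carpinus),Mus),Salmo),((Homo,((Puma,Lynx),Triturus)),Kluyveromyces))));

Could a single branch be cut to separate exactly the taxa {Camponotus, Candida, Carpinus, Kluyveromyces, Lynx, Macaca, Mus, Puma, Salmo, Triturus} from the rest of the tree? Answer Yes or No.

No

The MRCA of the listed taxa is the root, so the smallest clade containing them is the whole tree.
That clade also contains Anas, Escherichia, Homo, Hordeum, Listeria, Nyctereutes, Rana, Secale, Sinapis, Staphylococcus, Tsuga, which are not in the proposed group, so the group is not monophyletic.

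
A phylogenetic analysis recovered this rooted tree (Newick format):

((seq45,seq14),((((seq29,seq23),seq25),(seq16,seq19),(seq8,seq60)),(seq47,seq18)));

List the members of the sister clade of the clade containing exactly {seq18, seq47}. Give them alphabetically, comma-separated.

The clade containing exactly {seq18, seq47} attaches to the tree at the node subtending ((((seq29,seq23),seq25),(seq16,seq19),(seq8,seq60)),(seq47,seq18)).
The other lineage descending from that same node — the sister group — is (((seq29,seq23),seq25),(seq16,seq19),(seq8,seq60)); its 7 tips in alphabetical order are the answer.

seq16, seq19, seq23, seq25, seq29, seq60, seq8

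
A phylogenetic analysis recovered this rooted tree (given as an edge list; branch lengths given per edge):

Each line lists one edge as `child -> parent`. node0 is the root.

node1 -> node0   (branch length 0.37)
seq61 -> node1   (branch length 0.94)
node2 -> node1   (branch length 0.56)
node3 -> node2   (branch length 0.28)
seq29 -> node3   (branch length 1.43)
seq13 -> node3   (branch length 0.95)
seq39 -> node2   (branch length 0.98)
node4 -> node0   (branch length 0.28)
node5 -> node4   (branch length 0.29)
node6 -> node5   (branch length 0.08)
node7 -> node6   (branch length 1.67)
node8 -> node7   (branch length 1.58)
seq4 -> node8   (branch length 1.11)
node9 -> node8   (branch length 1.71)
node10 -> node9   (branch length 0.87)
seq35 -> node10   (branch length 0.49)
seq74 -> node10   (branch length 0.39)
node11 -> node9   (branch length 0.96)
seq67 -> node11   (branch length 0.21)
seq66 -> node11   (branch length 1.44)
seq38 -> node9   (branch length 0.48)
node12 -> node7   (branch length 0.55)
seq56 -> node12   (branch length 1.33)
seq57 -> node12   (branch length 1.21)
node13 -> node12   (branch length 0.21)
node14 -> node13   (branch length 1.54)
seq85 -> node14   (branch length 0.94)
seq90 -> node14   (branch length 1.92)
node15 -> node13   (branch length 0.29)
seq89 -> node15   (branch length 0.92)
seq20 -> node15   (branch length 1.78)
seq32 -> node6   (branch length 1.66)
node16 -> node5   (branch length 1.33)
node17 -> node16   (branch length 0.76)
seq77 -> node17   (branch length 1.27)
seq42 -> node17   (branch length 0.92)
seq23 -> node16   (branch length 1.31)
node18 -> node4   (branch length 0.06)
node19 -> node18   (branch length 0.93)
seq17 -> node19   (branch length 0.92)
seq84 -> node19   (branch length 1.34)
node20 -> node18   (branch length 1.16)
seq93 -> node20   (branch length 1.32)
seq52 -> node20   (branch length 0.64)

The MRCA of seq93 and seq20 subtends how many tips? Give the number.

20

The MRCA of seq93 and seq20 is the node subtending (((((seq4,((seq35,seq74),(seq67,seq66),seq38)),(seq56,seq57,((seq85,seq90),(seq89,seq20)))),seq32),((seq77,seq42),seq23)),((seq17,seq84),(seq93,seq52))).
That clade contains 20 terminal taxa: seq17, seq20, seq23, seq32, seq35, seq38, seq4, seq42, seq52, seq56, seq57, seq66, seq67, seq74, seq77, seq84, seq85, seq89, seq90, seq93.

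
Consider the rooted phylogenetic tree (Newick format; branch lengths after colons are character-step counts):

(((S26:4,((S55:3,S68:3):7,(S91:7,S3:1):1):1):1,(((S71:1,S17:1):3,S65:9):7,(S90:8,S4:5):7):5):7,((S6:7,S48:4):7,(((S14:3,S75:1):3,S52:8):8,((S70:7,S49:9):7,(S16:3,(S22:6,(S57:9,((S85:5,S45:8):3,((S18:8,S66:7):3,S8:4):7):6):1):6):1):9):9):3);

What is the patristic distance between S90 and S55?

32

The path runs S90 → … → MRCA → … → S55; the MRCA is the node subtending ((S26,((S55,S68),(S91,S3))),(((S71,S17),S65),(S90,S4))).
Branch lengths along that path: 8 + 7 + 5 + 1 + 1 + 7 + 3 = 32.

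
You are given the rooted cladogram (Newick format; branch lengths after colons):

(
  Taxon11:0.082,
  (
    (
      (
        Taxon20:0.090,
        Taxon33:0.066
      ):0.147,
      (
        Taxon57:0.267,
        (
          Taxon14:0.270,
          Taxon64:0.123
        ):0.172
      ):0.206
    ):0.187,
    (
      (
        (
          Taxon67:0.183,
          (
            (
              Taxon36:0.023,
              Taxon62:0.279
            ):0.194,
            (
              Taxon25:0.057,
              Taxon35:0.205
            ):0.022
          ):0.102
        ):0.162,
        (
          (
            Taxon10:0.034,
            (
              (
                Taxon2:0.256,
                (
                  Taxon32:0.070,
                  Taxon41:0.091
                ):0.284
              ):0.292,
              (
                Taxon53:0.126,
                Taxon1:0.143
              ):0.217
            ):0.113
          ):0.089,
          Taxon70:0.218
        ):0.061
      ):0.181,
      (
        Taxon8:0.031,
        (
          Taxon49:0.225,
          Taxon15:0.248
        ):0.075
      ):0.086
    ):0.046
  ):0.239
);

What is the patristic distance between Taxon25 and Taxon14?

1.405

The path runs Taxon25 → … → MRCA → … → Taxon14; the MRCA is the node subtending (((Taxon20,Taxon33),(Taxon57,(Taxon14,Taxon64))),(((Taxon67,((Taxon36,Taxon62),(Taxon25,Taxon35))),((Taxon10,((Taxon2,(Taxon32,Taxon41)),(Taxon53,Taxon1))),Taxon70)),(Taxon8,(Taxon49,Taxon15)))).
Branch lengths along that path: 0.057 + 0.022 + 0.102 + 0.162 + 0.181 + 0.046 + 0.187 + 0.206 + 0.172 + 0.270 = 1.405.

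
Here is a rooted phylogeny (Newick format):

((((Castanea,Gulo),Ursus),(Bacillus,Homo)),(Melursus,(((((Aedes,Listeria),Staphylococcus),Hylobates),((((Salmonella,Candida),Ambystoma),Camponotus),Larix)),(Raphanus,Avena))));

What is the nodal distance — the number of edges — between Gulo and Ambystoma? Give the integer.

11

The MRCA of Gulo and Ambystoma is the root of the tree.
From Gulo up to that node: 4 branches. From Ambystoma up to the same node: 7 branches. Total: 4 + 7 = 11.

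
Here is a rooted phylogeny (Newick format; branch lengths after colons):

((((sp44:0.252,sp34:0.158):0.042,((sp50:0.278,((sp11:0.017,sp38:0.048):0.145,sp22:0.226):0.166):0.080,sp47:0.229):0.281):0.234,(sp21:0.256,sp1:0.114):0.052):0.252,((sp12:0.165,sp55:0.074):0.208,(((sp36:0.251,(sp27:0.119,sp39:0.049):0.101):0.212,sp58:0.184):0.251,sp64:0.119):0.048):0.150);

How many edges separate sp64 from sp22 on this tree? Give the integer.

The MRCA of sp64 and sp22 is the root of the tree.
From sp64 up to that node: 3 branches. From sp22 up to the same node: 6 branches. Total: 3 + 6 = 9.

9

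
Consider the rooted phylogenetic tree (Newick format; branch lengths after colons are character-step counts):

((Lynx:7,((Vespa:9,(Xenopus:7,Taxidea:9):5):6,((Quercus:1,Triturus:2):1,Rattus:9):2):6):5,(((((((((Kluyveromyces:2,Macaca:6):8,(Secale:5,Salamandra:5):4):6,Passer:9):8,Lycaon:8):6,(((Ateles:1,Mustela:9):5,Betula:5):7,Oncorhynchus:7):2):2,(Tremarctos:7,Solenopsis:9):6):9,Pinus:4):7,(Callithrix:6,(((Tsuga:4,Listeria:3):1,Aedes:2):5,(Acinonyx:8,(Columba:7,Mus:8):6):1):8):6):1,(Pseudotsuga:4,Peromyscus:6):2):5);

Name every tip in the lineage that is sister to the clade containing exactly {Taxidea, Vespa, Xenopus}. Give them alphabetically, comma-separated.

The clade containing exactly {Taxidea, Vespa, Xenopus} attaches to the tree at the node subtending ((Vespa,(Xenopus,Taxidea)),((Quercus,Triturus),Rattus)).
The other lineage descending from that same node — the sister group — is ((Quercus,Triturus),Rattus); its 3 tips in alphabetical order are the answer.

Quercus, Rattus, Triturus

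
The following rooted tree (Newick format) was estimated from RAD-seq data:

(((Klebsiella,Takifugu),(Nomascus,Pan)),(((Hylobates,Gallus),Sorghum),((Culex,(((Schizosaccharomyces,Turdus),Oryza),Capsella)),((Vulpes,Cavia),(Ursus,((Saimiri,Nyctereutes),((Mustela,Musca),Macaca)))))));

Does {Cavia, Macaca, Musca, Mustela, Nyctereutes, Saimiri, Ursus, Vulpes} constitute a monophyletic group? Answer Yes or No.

The most recent common ancestor of these taxa subtends ((Vulpes,Cavia),(Ursus,((Saimiri,Nyctereutes),((Mustela,Musca),Macaca)))).
That clade has exactly 8 tips — every listed taxon and nothing else — so the group is monophyletic.

Yes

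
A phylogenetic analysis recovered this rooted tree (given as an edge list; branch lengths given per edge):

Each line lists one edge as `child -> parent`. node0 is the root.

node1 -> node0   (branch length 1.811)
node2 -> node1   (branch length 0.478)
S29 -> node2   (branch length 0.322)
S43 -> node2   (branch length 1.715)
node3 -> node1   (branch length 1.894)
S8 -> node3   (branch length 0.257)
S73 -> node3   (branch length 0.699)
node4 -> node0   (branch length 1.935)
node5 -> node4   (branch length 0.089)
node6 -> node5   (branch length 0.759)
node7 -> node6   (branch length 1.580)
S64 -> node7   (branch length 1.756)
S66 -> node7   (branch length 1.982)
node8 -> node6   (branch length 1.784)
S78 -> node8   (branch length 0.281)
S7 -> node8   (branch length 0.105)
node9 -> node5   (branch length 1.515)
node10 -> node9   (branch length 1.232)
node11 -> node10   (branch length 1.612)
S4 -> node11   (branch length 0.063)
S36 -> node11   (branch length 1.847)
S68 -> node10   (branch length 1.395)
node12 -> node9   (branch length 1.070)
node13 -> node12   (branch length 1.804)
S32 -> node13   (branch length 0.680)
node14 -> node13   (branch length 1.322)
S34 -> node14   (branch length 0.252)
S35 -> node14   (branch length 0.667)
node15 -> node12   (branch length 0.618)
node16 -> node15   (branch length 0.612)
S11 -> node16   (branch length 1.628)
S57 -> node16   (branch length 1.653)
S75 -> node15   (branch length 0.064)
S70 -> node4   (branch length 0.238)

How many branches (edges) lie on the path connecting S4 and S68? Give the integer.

The MRCA of S4 and S68 is the node subtending ((S4,S36),S68).
From S4 up to that node: 2 branches. From S68 up to the same node: 1 branch. Total: 2 + 1 = 3.

3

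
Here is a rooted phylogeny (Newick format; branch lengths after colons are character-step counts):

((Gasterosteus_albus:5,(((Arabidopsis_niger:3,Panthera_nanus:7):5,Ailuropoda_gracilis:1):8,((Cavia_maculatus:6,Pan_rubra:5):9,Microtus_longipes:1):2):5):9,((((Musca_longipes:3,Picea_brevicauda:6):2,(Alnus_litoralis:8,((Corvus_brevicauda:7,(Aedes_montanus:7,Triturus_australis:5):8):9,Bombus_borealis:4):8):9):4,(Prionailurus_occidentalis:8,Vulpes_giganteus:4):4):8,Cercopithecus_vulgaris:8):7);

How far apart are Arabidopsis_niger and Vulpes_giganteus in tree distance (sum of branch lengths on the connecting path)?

The path runs Arabidopsis_niger → … → MRCA → … → Vulpes_giganteus; the MRCA is the root of the tree.
Branch lengths along that path: 3 + 5 + 8 + 5 + 9 + 7 + 8 + 4 + 4 = 53.

53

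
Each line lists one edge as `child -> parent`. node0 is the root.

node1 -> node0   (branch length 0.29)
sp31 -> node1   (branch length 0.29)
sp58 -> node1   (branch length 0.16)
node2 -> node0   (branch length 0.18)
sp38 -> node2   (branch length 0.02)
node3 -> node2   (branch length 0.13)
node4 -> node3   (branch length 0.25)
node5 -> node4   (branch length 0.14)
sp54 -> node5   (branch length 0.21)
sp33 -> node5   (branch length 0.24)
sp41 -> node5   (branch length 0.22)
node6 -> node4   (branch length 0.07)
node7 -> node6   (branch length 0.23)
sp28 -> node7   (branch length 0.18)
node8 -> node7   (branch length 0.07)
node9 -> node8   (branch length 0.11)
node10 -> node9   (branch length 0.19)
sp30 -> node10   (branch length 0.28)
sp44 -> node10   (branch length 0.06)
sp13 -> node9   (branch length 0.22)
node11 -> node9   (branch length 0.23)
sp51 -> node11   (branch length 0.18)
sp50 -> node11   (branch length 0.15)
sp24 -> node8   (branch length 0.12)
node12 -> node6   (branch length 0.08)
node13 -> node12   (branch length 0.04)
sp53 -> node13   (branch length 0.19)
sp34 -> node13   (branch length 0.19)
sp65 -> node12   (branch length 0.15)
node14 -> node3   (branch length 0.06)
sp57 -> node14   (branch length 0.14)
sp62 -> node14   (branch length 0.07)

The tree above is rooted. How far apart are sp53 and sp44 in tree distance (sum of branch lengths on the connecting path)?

0.97

The path runs sp53 → … → MRCA → … → sp44; the MRCA is the node subtending ((sp28,(((sp30,sp44),sp13,(sp51,sp50)),sp24)),((sp53,sp34),sp65)).
Branch lengths along that path: 0.19 + 0.04 + 0.08 + 0.23 + 0.07 + 0.11 + 0.19 + 0.06 = 0.97.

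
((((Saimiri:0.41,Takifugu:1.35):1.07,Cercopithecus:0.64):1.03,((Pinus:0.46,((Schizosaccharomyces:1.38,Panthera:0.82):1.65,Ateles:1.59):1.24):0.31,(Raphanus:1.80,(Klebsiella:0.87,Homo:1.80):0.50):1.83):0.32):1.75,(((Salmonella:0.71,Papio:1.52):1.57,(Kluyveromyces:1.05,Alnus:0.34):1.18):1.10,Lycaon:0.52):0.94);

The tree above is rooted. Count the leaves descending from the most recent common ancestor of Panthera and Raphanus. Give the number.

7

The MRCA of Panthera and Raphanus is the node subtending ((Pinus,((Schizosaccharomyces,Panthera),Ateles)),(Raphanus,(Klebsiella,Homo))).
That clade contains 7 terminal taxa: Ateles, Homo, Klebsiella, Panthera, Pinus, Raphanus, Schizosaccharomyces.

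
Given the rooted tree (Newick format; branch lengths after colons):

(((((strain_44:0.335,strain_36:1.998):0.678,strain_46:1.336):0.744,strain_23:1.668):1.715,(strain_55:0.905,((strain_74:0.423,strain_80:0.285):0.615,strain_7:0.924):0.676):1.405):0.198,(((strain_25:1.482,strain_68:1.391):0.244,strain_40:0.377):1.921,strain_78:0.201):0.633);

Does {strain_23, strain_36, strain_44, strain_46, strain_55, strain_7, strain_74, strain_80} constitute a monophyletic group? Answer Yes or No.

The most recent common ancestor of these taxa subtends ((((strain_44,strain_36),strain_46),strain_23),(strain_55,((strain_74,strain_80),strain_7))).
That clade has exactly 8 tips — every listed taxon and nothing else — so the group is monophyletic.

Yes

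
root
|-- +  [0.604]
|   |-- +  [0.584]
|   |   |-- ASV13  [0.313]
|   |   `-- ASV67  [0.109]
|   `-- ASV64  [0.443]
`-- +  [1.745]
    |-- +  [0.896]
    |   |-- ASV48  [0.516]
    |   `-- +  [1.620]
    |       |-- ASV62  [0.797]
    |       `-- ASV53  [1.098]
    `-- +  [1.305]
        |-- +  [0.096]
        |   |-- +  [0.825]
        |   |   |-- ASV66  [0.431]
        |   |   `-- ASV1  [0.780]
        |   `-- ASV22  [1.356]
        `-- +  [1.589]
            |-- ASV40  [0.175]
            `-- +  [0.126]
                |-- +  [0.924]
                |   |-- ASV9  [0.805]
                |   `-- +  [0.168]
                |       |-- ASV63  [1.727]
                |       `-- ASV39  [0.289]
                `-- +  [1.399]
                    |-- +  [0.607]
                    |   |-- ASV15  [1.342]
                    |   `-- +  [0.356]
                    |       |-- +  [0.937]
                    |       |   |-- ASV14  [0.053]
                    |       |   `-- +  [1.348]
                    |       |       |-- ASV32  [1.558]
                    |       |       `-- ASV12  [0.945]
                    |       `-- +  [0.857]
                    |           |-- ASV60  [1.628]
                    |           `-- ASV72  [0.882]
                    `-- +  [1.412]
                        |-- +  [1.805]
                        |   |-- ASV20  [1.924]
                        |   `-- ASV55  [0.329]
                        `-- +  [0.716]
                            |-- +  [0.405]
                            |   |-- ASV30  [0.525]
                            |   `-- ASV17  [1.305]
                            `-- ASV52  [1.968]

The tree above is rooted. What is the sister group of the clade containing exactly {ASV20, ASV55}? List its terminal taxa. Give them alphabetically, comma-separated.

ASV17, ASV30, ASV52

The clade containing exactly {ASV20, ASV55} attaches to the tree at the node subtending ((ASV20,ASV55),((ASV30,ASV17),ASV52)).
The other lineage descending from that same node — the sister group — is ((ASV30,ASV17),ASV52); its 3 tips in alphabetical order are the answer.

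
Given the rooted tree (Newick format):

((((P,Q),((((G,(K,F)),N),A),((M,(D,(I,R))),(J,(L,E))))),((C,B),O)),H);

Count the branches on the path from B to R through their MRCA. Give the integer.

10

The MRCA of B and R is the node subtending (((P,Q),((((G,(K,F)),N),A),((M,(D,(I,R))),(J,(L,E))))),((C,B),O)).
From B up to that node: 3 branches. From R up to the same node: 7 branches. Total: 3 + 7 = 10.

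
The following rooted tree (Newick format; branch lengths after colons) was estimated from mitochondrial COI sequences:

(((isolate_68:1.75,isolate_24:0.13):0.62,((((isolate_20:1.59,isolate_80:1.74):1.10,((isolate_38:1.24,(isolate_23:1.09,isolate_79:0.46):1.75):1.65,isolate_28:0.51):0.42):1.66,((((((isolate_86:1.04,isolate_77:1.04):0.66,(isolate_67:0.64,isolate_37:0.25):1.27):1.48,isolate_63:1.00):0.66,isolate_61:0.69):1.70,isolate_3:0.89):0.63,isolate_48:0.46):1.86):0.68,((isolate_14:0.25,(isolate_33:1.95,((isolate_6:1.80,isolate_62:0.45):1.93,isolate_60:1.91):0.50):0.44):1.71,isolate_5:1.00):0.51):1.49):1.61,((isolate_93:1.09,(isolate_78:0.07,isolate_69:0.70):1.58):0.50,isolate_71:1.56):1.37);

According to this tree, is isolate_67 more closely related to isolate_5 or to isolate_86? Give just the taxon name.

isolate_86

The MRCA of isolate_67 and isolate_86 subtends ((isolate_86,isolate_77),(isolate_67,isolate_37)) (4 taxa).
The MRCA of isolate_67 and isolate_5 subtends ((((isolate_20,isolate_80),((isolate_38,(isolate_23,isolate_79)),isolate_28)),((((((isolate_86,isolate_77),(isolate_67,isolate_37)),isolate_63),isolate_61),isolate_3),isolate_48)),((isolate_14,(isolate_33,((isolate_6,isolate_62),isolate_60))),isolate_5)) (20 taxa).
The first is nested inside the second, so isolate_67 shares a more recent common ancestor with isolate_86.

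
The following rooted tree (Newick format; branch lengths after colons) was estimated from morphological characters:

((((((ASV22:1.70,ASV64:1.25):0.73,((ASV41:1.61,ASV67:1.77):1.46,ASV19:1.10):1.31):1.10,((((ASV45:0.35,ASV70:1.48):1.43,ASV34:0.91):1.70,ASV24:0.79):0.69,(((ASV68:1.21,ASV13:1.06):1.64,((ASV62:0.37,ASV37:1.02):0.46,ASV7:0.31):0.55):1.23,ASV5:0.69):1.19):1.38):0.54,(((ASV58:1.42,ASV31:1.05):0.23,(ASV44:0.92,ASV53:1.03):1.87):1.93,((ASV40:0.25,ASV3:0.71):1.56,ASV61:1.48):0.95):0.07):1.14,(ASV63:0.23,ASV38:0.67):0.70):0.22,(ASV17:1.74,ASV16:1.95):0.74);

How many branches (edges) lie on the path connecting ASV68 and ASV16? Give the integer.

10

The MRCA of ASV68 and ASV16 is the root of the tree.
From ASV68 up to that node: 8 branches. From ASV16 up to the same node: 2 branches. Total: 8 + 2 = 10.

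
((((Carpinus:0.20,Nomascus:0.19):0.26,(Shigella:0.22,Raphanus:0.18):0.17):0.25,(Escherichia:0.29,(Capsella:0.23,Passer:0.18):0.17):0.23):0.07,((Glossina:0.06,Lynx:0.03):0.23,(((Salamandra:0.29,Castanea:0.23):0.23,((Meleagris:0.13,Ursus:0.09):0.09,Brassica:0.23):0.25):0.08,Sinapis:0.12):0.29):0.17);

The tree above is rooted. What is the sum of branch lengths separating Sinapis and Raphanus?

1.25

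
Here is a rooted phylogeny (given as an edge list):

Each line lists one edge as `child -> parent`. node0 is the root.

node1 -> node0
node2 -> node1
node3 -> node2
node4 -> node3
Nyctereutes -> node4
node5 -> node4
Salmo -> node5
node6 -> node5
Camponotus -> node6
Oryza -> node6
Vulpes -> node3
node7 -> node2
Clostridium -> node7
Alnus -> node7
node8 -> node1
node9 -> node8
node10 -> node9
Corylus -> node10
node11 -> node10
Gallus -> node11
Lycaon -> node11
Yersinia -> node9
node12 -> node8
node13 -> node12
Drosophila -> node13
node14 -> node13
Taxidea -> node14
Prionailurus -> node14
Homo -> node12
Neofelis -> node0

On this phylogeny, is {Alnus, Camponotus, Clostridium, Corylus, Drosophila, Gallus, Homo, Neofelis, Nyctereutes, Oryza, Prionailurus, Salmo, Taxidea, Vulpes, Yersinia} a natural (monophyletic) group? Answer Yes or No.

No

The MRCA of the listed taxa is the root, so the smallest clade containing them is the whole tree.
That clade also contains Lycaon, which is not in the proposed group, so the group is not monophyletic.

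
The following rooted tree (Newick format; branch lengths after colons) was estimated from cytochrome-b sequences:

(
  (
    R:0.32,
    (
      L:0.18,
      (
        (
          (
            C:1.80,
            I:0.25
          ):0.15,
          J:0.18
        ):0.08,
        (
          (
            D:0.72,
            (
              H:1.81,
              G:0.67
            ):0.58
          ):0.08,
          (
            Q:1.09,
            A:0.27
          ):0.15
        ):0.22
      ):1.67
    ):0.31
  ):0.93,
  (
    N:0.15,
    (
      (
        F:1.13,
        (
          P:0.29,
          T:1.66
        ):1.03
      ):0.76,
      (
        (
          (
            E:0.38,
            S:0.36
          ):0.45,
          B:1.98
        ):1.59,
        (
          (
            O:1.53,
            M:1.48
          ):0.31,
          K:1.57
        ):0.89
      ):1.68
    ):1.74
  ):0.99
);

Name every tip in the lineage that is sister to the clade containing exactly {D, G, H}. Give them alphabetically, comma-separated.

A, Q

The clade containing exactly {D, G, H} attaches to the tree at the node subtending ((D,(H,G)),(Q,A)).
The other lineage descending from that same node — the sister group — is (Q,A); its 2 tips in alphabetical order are the answer.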